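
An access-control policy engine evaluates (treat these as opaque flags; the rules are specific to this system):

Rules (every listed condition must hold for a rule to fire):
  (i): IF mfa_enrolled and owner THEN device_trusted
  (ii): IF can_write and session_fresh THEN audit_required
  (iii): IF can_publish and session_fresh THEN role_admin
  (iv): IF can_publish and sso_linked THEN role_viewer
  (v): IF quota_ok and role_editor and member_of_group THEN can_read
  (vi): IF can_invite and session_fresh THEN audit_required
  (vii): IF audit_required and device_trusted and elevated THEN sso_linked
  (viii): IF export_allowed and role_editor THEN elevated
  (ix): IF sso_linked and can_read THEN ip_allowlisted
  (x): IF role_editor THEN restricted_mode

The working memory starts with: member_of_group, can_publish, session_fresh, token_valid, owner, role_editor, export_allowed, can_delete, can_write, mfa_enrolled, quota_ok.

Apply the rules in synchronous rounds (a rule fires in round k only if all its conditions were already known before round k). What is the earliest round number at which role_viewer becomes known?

3

Round 1 fires (i), (ii), (iii), (v), (viii), (x), giving device_trusted, audit_required, role_admin, can_read, elevated, restricted_mode.
Round 2 fires (vii), giving sso_linked.
Round 3 fires (iv), (ix), giving role_viewer, ip_allowlisted.
role_viewer first appears in round 3.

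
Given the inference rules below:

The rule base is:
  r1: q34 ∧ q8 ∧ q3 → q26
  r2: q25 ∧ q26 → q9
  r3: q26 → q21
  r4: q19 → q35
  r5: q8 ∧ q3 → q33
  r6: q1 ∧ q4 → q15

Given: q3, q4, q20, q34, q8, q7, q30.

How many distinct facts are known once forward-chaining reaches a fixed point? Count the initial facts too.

10

[1] r1 [q34 ∧ q8 ∧ q3 → q26]; r5 [q8 ∧ q3 → q33]. ⇒ new: q26, q33.
[2] r3 [q26 → q21]. ⇒ new: q21.
Closure: {q20, q21, q26, q3, q30, q33, q34, q4, q7, q8} — 10 facts.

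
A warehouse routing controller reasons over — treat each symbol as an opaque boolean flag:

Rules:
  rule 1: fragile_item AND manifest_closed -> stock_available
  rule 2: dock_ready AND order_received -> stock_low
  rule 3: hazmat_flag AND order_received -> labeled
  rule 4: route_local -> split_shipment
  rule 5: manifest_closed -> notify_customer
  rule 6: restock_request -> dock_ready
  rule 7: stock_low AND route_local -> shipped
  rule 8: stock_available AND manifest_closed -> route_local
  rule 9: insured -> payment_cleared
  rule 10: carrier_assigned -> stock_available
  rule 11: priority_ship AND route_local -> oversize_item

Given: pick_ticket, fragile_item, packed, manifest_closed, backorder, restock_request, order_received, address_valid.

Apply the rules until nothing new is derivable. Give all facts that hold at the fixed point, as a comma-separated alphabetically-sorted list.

Round 1 fires rule 1, rule 5, rule 6, giving stock_available, notify_customer, dock_ready.
Round 2 fires rule 2, rule 8, giving stock_low, route_local.
Round 3 fires rule 4, rule 7, giving split_shipment, shipped.

address_valid, backorder, dock_ready, fragile_item, manifest_closed, notify_customer, order_received, packed, pick_ticket, restock_request, route_local, shipped, split_shipment, stock_available, stock_low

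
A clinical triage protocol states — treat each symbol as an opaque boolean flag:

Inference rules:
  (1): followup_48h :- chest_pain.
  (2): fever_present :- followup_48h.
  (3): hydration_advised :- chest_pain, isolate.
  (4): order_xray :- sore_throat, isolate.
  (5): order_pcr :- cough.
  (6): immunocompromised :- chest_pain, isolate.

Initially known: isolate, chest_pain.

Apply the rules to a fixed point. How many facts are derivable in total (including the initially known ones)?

6

Round 1: (1) [followup_48h :- chest_pain.]; (3) [hydration_advised :- chest_pain, isolate.]; (6) [immunocompromised :- chest_pain, isolate.]. New: followup_48h, hydration_advised, immunocompromised.
Round 2: (2) [fever_present :- followup_48h.]. New: fever_present.
Closure: {chest_pain, fever_present, followup_48h, hydration_advised, immunocompromised, isolate} — 6 facts.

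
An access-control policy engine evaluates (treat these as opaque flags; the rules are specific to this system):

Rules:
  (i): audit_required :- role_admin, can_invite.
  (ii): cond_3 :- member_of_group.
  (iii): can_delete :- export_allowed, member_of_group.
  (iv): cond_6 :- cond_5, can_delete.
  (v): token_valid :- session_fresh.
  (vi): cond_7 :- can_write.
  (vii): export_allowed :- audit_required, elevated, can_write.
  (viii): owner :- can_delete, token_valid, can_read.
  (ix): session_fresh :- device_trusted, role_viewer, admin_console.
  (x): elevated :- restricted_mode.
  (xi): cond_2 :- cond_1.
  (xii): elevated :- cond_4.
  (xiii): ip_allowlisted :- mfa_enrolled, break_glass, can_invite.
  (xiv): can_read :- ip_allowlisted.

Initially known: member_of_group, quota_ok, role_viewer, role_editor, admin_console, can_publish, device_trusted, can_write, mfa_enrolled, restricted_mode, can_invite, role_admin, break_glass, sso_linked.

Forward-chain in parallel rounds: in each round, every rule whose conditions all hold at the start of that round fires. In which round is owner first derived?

[1] (i) [audit_required :- role_admin, can_invite.]; (ii) [cond_3 :- member_of_group.]; (vi) [cond_7 :- can_write.]; (ix) [session_fresh :- device_trusted, role_viewer, admin_console.]; (x) [elevated :- restricted_mode.]; (xiii) [ip_allowlisted :- mfa_enrolled, break_glass, can_invite.]. ⇒ new: audit_required, cond_3, cond_7, session_fresh, elevated, ip_allowlisted.
[2] (v) [token_valid :- session_fresh.]; (vii) [export_allowed :- audit_required, elevated, can_write.]; (xiv) [can_read :- ip_allowlisted.]. ⇒ new: token_valid, export_allowed, can_read.
[3] (iii) [can_delete :- export_allowed, member_of_group.]. ⇒ new: can_delete.
[4] (viii) [owner :- can_delete, token_valid, can_read.]. ⇒ new: owner.
owner first appears in round 4.

4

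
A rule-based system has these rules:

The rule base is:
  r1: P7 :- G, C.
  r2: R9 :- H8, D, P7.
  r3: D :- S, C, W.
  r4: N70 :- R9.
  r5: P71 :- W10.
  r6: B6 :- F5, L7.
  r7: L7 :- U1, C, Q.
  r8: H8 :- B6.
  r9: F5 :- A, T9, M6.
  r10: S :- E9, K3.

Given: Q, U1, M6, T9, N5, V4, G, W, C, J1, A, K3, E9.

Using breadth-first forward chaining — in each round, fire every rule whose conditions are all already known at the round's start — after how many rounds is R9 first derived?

4

Round 1 — r1, r7, r9, r10, derive P7, L7, F5, S.
Round 2 — r3, r6, derive D, B6.
Round 3 — r8, derive H8.
Round 4 — r2, derive R9.
R9 first appears in round 4.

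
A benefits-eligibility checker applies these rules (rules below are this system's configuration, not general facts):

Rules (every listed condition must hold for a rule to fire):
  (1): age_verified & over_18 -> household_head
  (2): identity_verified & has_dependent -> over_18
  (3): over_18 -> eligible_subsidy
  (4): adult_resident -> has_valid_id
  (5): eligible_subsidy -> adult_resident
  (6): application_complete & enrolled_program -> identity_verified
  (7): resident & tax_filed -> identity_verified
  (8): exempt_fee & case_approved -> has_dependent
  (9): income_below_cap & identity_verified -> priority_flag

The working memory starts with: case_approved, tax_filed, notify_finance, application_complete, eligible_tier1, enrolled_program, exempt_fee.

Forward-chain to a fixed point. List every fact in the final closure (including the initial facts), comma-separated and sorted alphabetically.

adult_resident, application_complete, case_approved, eligible_subsidy, eligible_tier1, enrolled_program, exempt_fee, has_dependent, has_valid_id, identity_verified, notify_finance, over_18, tax_filed

Round 1 fires (6), (8), giving identity_verified, has_dependent.
Round 2 fires (2), giving over_18.
Round 3 fires (3), giving eligible_subsidy.
Round 4 fires (5), giving adult_resident.
Round 5 fires (4), giving has_valid_id.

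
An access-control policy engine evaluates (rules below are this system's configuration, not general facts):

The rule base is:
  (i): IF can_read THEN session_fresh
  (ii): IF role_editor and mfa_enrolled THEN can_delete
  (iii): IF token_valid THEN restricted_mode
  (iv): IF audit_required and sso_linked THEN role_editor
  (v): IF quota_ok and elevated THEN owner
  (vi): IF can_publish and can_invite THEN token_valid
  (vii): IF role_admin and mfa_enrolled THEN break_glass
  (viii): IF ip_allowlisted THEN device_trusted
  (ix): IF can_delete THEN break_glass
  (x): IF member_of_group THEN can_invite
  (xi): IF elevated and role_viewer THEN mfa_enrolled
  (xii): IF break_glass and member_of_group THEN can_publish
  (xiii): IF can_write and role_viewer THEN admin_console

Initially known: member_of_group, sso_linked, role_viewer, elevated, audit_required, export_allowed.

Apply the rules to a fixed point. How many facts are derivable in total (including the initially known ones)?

Round 1 — (iv), (x), (xi), derive role_editor, can_invite, mfa_enrolled.
Round 2 — (ii), derive can_delete.
Round 3 — (ix), derive break_glass.
Round 4 — (xii), derive can_publish.
Round 5 — (vi), derive token_valid.
Round 6 — (iii), derive restricted_mode.
Closure: {audit_required, break_glass, can_delete, can_invite, can_publish, elevated, export_allowed, member_of_group, mfa_enrolled, restricted_mode, role_editor, role_viewer, sso_linked, token_valid} — 14 facts.

14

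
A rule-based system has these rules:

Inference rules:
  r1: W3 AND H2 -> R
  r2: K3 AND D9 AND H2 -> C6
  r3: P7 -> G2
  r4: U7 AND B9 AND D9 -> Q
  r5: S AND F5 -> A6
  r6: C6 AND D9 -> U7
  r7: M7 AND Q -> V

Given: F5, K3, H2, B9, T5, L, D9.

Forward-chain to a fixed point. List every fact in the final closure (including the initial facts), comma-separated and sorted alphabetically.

Round 1 — r2, derive C6.
Round 2 — r6, derive U7.
Round 3 — r4, derive Q.

B9, C6, D9, F5, H2, K3, L, Q, T5, U7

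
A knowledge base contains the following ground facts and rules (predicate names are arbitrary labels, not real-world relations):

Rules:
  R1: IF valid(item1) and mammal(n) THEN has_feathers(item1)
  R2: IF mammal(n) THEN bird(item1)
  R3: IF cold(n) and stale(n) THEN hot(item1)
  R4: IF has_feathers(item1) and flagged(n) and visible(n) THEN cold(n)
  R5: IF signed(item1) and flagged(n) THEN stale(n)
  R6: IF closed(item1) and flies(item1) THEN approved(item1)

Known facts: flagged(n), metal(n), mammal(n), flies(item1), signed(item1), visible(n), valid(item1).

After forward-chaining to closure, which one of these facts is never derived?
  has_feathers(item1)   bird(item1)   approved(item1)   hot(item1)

approved(item1)

Round 1 fires R1, R2, R5, giving has_feathers(item1), bird(item1), stale(n).
Round 2 fires R4, giving cold(n).
Round 3 fires R3, giving hot(item1).
Derived: hot(item1) (round 3), bird(item1) (round 1), has_feathers(item1) (round 1). approved(item1) never appears in any round.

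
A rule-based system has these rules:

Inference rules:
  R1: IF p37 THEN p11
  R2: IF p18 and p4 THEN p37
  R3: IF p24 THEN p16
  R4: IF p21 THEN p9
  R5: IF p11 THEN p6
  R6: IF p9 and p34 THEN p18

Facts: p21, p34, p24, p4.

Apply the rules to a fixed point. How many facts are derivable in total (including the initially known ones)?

Round 1: R3 [IF p24 THEN p16]; R4 [IF p21 THEN p9]. Adds p16, p9.
Round 2: R6 [IF p9 and p34 THEN p18]. Adds p18.
Round 3: R2 [IF p18 and p4 THEN p37]. Adds p37.
Round 4: R1 [IF p37 THEN p11]. Adds p11.
Round 5: R5 [IF p11 THEN p6]. Adds p6.
Closure: {p11, p16, p18, p21, p24, p34, p37, p4, p6, p9} — 10 facts.

10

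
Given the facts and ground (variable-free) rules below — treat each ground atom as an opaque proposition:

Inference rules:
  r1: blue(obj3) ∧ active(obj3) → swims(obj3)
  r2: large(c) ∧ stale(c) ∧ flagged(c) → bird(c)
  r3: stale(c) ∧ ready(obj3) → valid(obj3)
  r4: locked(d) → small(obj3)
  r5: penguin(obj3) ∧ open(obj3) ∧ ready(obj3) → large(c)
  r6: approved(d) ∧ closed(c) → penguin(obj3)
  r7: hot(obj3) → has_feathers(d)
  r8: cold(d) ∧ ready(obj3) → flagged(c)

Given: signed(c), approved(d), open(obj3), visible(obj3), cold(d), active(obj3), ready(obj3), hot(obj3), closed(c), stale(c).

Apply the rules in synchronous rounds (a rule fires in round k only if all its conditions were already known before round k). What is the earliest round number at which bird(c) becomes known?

Round 1 fires r3, r6, r7, r8, giving valid(obj3), penguin(obj3), has_feathers(d), flagged(c).
Round 2 fires r5, giving large(c).
Round 3 fires r2, giving bird(c).
bird(c) first appears in round 3.

3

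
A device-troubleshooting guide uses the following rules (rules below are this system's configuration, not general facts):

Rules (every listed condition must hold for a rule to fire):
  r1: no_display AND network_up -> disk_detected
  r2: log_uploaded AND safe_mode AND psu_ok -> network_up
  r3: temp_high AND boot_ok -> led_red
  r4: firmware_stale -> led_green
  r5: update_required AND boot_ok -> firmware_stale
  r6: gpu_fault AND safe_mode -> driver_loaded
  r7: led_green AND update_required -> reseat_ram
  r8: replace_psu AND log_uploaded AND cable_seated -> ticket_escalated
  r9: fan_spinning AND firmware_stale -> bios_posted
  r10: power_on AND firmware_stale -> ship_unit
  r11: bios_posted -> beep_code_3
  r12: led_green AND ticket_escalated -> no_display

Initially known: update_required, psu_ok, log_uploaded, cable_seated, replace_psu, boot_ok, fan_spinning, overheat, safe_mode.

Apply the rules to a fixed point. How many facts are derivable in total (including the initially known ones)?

Round 1 — r2, r5, r8, derive network_up, firmware_stale, ticket_escalated.
Round 2 — r4, r9, derive led_green, bios_posted.
Round 3 — r7, r11, r12, derive reseat_ram, beep_code_3, no_display.
Round 4 — r1, derive disk_detected.
Closure: {beep_code_3, bios_posted, boot_ok, cable_seated, disk_detected, fan_spinning, firmware_stale, led_green, log_uploaded, network_up, no_display, overheat, psu_ok, replace_psu, reseat_ram, safe_mode, ticket_escalated, update_required} — 18 facts.

18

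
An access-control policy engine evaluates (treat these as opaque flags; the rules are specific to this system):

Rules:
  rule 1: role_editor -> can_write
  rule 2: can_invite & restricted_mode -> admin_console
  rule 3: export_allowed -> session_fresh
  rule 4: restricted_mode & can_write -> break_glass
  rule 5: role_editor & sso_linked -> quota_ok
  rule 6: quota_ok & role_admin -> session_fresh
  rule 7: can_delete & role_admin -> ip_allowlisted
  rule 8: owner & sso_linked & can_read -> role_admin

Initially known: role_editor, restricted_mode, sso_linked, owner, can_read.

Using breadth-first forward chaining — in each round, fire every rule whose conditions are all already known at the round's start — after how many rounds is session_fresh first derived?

2

Round 1: rule 1 [role_editor -> can_write]; rule 5 [role_editor & sso_linked -> quota_ok]; rule 8 [owner & sso_linked & can_read -> role_admin]. New: can_write, quota_ok, role_admin.
Round 2: rule 4 [restricted_mode & can_write -> break_glass]; rule 6 [quota_ok & role_admin -> session_fresh]. New: break_glass, session_fresh.
session_fresh first appears in round 2.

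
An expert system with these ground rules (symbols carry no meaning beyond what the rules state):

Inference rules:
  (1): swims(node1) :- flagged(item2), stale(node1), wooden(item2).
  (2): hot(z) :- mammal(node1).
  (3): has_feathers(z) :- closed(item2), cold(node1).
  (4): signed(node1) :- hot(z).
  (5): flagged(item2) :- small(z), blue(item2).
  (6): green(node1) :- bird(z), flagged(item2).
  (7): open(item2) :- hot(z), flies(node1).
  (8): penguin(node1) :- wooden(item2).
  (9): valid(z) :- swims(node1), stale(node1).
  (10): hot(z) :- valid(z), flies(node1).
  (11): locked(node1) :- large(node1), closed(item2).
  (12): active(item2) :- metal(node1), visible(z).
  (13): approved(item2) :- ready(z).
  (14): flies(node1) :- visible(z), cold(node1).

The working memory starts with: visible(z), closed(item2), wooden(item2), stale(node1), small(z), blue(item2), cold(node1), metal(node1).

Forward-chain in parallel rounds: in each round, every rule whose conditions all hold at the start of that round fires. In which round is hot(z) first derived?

Round 1: (3) [has_feathers(z) :- closed(item2), cold(node1).]; (5) [flagged(item2) :- small(z), blue(item2).]; (8) [penguin(node1) :- wooden(item2).]; (12) [active(item2) :- metal(node1), visible(z).]; (14) [flies(node1) :- visible(z), cold(node1).]. Adds has_feathers(z), flagged(item2), penguin(node1), active(item2), flies(node1).
Round 2: (1) [swims(node1) :- flagged(item2), stale(node1), wooden(item2).]. Adds swims(node1).
Round 3: (9) [valid(z) :- swims(node1), stale(node1).]. Adds valid(z).
Round 4: (10) [hot(z) :- valid(z), flies(node1).]. Adds hot(z).
hot(z) first appears in round 4.

4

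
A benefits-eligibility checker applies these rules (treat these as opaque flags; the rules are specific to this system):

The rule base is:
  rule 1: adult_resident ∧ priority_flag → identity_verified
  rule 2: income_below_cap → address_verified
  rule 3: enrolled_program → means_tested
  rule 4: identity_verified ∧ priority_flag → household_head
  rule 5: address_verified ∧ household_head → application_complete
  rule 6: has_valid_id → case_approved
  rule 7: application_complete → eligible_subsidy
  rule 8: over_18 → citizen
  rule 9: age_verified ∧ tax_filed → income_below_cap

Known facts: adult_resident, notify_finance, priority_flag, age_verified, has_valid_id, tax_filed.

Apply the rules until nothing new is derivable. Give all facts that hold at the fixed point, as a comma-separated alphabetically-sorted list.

Round 1 fires rule 1, rule 6, rule 9, giving identity_verified, case_approved, income_below_cap.
Round 2 fires rule 2, rule 4, giving address_verified, household_head.
Round 3 fires rule 5, giving application_complete.
Round 4 fires rule 7, giving eligible_subsidy.

address_verified, adult_resident, age_verified, application_complete, case_approved, eligible_subsidy, has_valid_id, household_head, identity_verified, income_below_cap, notify_finance, priority_flag, tax_filed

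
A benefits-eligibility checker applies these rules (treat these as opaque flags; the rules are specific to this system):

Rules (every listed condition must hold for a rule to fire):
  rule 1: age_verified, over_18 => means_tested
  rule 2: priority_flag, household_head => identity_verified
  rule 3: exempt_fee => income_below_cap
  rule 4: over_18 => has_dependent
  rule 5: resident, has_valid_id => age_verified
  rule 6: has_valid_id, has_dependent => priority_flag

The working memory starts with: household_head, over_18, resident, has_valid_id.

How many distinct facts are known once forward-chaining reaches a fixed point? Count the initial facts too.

Round 1: rule 4 [over_18 => has_dependent]; rule 5 [resident, has_valid_id => age_verified]. New: has_dependent, age_verified.
Round 2: rule 1 [age_verified, over_18 => means_tested]; rule 6 [has_valid_id, has_dependent => priority_flag]. New: means_tested, priority_flag.
Round 3: rule 2 [priority_flag, household_head => identity_verified]. New: identity_verified.
Closure: {age_verified, has_dependent, has_valid_id, household_head, identity_verified, means_tested, over_18, priority_flag, resident} — 9 facts.

9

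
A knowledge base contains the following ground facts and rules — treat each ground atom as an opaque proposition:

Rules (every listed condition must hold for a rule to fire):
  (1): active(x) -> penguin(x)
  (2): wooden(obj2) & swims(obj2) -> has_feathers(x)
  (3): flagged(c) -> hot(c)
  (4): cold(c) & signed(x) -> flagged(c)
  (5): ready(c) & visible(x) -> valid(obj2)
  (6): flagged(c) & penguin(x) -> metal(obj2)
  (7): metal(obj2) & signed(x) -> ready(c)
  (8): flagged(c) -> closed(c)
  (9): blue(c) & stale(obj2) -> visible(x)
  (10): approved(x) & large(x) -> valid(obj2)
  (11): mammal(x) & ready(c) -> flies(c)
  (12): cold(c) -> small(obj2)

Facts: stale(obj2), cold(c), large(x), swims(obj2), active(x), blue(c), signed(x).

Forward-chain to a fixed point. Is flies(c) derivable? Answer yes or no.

Round 1 — (1), (4), (9), (12), derive penguin(x), flagged(c), visible(x), small(obj2).
Round 2 — (3), (6), (8), derive hot(c), metal(obj2), closed(c).
Round 3 — (7), derive ready(c).
Round 4 — (5), derive valid(obj2).
Fixed point reached. flies(c) is concluded only by (11); (11) needs mammal(x) (never derived).

no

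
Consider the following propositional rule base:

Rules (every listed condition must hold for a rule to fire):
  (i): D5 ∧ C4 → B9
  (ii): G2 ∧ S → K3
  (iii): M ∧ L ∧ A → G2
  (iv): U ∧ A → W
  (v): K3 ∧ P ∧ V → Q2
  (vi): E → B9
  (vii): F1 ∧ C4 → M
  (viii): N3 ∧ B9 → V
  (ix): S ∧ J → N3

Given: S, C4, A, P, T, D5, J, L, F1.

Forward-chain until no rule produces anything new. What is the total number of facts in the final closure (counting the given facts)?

16

Round 1 fires (i), (vii), (ix), giving B9, M, N3.
Round 2 fires (iii), (viii), giving G2, V.
Round 3 fires (ii), giving K3.
Round 4 fires (v), giving Q2.
Closure: {A, B9, C4, D5, F1, G2, J, K3, L, M, N3, P, Q2, S, T, V} — 16 facts.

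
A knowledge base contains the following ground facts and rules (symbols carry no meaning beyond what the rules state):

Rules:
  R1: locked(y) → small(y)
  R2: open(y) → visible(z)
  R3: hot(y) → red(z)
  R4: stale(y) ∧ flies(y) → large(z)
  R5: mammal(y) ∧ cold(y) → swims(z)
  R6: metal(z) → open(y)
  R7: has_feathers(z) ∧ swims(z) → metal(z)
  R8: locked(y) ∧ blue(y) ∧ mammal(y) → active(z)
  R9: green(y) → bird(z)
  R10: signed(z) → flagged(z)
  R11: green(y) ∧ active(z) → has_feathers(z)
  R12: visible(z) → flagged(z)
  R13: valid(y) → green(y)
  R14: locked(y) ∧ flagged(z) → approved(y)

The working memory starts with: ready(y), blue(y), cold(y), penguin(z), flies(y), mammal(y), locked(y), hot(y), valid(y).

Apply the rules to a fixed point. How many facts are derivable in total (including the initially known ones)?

Round 1 — R1, R3, R5, R8, R13, derive small(y), red(z), swims(z), active(z), green(y).
Round 2 — R9, R11, derive bird(z), has_feathers(z).
Round 3 — R7, derive metal(z).
Round 4 — R6, derive open(y).
Round 5 — R2, derive visible(z).
Round 6 — R12, derive flagged(z).
Round 7 — R14, derive approved(y).
Closure: {active(z), approved(y), bird(z), blue(y), cold(y), flagged(z), flies(y), green(y), has_feathers(z), hot(y), locked(y), mammal(y), metal(z), open(y), penguin(z), ready(y), red(z), small(y), swims(z), valid(y), visible(z)} — 21 facts.

21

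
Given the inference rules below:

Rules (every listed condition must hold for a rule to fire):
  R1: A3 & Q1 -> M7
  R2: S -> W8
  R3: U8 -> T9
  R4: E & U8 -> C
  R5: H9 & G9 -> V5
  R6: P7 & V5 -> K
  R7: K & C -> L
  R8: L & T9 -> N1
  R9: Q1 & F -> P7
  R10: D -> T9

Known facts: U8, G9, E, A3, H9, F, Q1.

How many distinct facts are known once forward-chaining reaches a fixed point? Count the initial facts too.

15

Round 1: R1 [A3 & Q1 -> M7]; R3 [U8 -> T9]; R4 [E & U8 -> C]; R5 [H9 & G9 -> V5]; R9 [Q1 & F -> P7]. Adds M7, T9, C, V5, P7.
Round 2: R6 [P7 & V5 -> K]. Adds K.
Round 3: R7 [K & C -> L]. Adds L.
Round 4: R8 [L & T9 -> N1]. Adds N1.
Closure: {A3, C, E, F, G9, H9, K, L, M7, N1, P7, Q1, T9, U8, V5} — 15 facts.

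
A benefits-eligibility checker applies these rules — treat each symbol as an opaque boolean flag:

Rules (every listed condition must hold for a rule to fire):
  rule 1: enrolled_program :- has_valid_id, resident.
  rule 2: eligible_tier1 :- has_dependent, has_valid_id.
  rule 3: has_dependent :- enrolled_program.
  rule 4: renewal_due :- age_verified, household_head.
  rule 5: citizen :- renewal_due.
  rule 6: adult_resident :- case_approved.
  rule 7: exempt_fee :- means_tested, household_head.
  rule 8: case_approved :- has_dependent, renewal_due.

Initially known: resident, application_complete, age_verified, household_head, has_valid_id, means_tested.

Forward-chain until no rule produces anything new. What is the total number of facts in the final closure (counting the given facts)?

Round 1 fires rule 1, rule 4, rule 7, giving enrolled_program, renewal_due, exempt_fee.
Round 2 fires rule 3, rule 5, giving has_dependent, citizen.
Round 3 fires rule 2, rule 8, giving eligible_tier1, case_approved.
Round 4 fires rule 6, giving adult_resident.
Closure: {adult_resident, age_verified, application_complete, case_approved, citizen, eligible_tier1, enrolled_program, exempt_fee, has_dependent, has_valid_id, household_head, means_tested, renewal_due, resident} — 14 facts.

14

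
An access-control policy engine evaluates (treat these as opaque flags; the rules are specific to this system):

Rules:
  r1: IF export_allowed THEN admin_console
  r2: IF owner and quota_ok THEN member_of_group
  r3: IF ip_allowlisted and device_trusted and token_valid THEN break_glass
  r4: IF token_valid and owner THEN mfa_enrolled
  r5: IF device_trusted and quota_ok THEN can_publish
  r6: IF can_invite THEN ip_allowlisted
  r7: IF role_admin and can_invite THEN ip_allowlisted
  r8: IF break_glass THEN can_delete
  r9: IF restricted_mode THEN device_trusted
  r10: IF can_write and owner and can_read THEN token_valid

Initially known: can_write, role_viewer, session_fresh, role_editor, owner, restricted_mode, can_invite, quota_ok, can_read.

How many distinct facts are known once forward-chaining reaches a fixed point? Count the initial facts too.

Round 1: r2 [IF owner and quota_ok THEN member_of_group]; r6 [IF can_invite THEN ip_allowlisted]; r9 [IF restricted_mode THEN device_trusted]; r10 [IF can_write and owner and can_read THEN token_valid]. Adds member_of_group, ip_allowlisted, device_trusted, token_valid.
Round 2: r3 [IF ip_allowlisted and device_trusted and token_valid THEN break_glass]; r4 [IF token_valid and owner THEN mfa_enrolled]; r5 [IF device_trusted and quota_ok THEN can_publish]. Adds break_glass, mfa_enrolled, can_publish.
Round 3: r8 [IF break_glass THEN can_delete]. Adds can_delete.
Closure: {break_glass, can_delete, can_invite, can_publish, can_read, can_write, device_trusted, ip_allowlisted, member_of_group, mfa_enrolled, owner, quota_ok, restricted_mode, role_editor, role_viewer, session_fresh, token_valid} — 17 facts.

17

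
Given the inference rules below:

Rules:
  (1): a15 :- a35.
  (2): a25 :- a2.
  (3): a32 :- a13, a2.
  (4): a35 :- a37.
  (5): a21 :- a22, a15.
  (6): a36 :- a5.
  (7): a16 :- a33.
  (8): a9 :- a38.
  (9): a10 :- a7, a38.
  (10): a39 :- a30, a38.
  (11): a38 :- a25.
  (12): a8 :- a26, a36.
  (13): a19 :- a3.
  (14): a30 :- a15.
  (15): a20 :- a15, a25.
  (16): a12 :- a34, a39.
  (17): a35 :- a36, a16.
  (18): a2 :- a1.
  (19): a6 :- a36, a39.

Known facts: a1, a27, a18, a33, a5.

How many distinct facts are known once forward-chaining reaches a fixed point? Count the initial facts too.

17

Round 1: (6) [a36 :- a5.]; (7) [a16 :- a33.]; (18) [a2 :- a1.]. New: a36, a16, a2.
Round 2: (2) [a25 :- a2.]; (17) [a35 :- a36, a16.]. New: a25, a35.
Round 3: (1) [a15 :- a35.]; (11) [a38 :- a25.]. New: a15, a38.
Round 4: (8) [a9 :- a38.]; (14) [a30 :- a15.]; (15) [a20 :- a15, a25.]. New: a9, a30, a20.
Round 5: (10) [a39 :- a30, a38.]. New: a39.
Round 6: (19) [a6 :- a36, a39.]. New: a6.
Closure: {a1, a15, a16, a18, a2, a20, a25, a27, a30, a33, a35, a36, a38, a39, a5, a6, a9} — 17 facts.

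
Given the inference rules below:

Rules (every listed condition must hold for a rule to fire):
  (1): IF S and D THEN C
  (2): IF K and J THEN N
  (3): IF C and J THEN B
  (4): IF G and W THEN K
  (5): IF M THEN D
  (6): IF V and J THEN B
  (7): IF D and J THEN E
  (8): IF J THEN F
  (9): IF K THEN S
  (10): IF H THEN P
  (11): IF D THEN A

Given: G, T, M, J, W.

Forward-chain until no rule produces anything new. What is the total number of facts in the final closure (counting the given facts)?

Round 1 fires (4), (5), (8), giving K, D, F.
Round 2 fires (2), (7), (9), (11), giving N, E, S, A.
Round 3 fires (1), giving C.
Round 4 fires (3), giving B.
Closure: {A, B, C, D, E, F, G, J, K, M, N, S, T, W} — 14 facts.

14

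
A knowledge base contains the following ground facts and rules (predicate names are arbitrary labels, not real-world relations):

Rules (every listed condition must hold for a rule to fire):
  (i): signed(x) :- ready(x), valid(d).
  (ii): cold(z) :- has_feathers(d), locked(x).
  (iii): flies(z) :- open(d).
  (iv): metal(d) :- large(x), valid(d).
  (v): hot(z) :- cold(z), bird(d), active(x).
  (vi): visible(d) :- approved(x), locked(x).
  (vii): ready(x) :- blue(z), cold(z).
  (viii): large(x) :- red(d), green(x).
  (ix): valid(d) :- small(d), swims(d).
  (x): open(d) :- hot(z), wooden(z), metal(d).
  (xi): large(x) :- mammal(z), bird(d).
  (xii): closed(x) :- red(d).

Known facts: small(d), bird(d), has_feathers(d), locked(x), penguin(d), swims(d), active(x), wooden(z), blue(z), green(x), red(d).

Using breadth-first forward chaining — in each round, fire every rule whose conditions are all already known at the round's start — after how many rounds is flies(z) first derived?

Round 1 — (ii), (viii), (ix), (xii), derive cold(z), large(x), valid(d), closed(x).
Round 2 — (iv), (v), (vii), derive metal(d), hot(z), ready(x).
Round 3 — (i), (x), derive signed(x), open(d).
Round 4 — (iii), derive flies(z).
flies(z) first appears in round 4.

4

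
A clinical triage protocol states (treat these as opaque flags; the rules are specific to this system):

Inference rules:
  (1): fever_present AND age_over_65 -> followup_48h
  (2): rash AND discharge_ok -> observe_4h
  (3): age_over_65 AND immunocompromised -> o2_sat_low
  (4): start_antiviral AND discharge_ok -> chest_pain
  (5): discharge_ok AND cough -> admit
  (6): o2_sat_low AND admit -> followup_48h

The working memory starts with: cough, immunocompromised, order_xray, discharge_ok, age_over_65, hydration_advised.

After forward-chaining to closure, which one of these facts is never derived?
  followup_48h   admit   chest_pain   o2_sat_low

chest_pain

Round 1 fires (3), (5), giving o2_sat_low, admit.
Round 2 fires (6), giving followup_48h.
Derived: followup_48h (round 2), o2_sat_low (round 1), admit (round 1). chest_pain never appears in any round.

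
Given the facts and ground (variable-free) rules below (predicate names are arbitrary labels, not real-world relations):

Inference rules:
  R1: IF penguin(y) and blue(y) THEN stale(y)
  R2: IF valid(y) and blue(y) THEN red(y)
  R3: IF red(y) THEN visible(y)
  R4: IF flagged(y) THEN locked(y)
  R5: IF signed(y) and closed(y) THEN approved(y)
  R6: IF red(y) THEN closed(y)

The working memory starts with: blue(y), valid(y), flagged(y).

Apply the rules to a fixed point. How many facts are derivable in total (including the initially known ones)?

Round 1: R2 [IF valid(y) and blue(y) THEN red(y)]; R4 [IF flagged(y) THEN locked(y)]. Adds red(y), locked(y).
Round 2: R3 [IF red(y) THEN visible(y)]; R6 [IF red(y) THEN closed(y)]. Adds visible(y), closed(y).
Closure: {blue(y), closed(y), flagged(y), locked(y), red(y), valid(y), visible(y)} — 7 facts.

7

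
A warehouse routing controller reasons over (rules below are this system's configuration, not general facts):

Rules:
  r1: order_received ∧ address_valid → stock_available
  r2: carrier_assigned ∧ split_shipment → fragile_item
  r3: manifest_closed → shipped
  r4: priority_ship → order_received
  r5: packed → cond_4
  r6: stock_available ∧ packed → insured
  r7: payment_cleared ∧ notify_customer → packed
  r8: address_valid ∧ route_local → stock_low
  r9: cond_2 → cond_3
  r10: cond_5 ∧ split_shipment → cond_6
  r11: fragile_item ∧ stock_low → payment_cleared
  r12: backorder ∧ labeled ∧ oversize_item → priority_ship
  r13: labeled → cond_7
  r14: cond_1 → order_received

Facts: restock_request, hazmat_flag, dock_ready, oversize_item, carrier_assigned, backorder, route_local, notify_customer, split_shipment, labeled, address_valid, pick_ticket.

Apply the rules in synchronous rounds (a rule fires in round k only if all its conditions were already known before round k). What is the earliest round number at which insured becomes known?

4

Round 1 fires r2, r8, r12, r13, giving fragile_item, stock_low, priority_ship, cond_7.
Round 2 fires r4, r11, giving order_received, payment_cleared.
Round 3 fires r1, r7, giving stock_available, packed.
Round 4 fires r5, r6, giving cond_4, insured.
insured first appears in round 4.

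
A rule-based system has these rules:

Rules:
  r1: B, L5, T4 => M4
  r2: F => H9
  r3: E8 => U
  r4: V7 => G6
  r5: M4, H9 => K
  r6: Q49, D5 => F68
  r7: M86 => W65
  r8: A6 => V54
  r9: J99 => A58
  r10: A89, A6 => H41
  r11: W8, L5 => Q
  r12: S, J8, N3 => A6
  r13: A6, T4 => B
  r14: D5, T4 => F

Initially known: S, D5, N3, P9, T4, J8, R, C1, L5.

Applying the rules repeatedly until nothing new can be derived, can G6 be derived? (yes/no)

Round 1: r12 [S, J8, N3 => A6]; r14 [D5, T4 => F]. Adds A6, F.
Round 2: r2 [F => H9]; r8 [A6 => V54]; r13 [A6, T4 => B]. Adds H9, V54, B.
Round 3: r1 [B, L5, T4 => M4]. Adds M4.
Round 4: r5 [M4, H9 => K]. Adds K.
Fixed point reached. G6 is concluded only by r4; r4 needs V7 (never derived).

no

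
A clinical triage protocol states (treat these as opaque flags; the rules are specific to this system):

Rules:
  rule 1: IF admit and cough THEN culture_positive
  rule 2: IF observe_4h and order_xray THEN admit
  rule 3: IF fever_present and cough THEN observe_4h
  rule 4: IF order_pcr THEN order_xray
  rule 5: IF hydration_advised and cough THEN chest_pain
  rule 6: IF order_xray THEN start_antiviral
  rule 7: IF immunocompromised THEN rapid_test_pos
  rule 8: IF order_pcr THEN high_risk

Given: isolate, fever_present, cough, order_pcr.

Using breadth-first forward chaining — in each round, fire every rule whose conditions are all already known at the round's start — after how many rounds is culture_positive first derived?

3

Round 1 fires rule 3, rule 4, rule 8, giving observe_4h, order_xray, high_risk.
Round 2 fires rule 2, rule 6, giving admit, start_antiviral.
Round 3 fires rule 1, giving culture_positive.
culture_positive first appears in round 3.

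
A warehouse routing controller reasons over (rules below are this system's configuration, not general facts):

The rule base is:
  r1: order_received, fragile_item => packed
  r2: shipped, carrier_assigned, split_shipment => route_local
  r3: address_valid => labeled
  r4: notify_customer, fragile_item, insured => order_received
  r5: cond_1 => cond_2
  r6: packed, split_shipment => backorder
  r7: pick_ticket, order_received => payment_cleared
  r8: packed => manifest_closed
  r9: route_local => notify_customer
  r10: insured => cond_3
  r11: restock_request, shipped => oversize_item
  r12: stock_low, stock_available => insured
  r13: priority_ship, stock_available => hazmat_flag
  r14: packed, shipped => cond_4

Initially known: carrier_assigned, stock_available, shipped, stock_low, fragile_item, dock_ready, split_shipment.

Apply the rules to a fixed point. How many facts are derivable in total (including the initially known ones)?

Round 1 — r2, r12, derive route_local, insured.
Round 2 — r9, r10, derive notify_customer, cond_3.
Round 3 — r4, derive order_received.
Round 4 — r1, derive packed.
Round 5 — r6, r8, r14, derive backorder, manifest_closed, cond_4.
Closure: {backorder, carrier_assigned, cond_3, cond_4, dock_ready, fragile_item, insured, manifest_closed, notify_customer, order_received, packed, route_local, shipped, split_shipment, stock_available, stock_low} — 16 facts.

16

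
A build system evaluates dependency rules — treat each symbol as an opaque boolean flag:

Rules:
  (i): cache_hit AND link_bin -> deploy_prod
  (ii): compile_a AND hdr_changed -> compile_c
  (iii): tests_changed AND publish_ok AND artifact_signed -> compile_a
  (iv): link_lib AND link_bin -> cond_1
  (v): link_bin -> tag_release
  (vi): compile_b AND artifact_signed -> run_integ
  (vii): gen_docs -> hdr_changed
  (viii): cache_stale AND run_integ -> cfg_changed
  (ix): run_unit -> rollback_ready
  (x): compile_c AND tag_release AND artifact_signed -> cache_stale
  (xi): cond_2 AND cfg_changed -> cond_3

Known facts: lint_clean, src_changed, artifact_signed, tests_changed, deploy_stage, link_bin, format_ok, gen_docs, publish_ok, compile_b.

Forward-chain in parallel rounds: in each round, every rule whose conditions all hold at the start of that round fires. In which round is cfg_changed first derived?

4

Round 1 fires (iii), (v), (vi), (vii), giving compile_a, tag_release, run_integ, hdr_changed.
Round 2 fires (ii), giving compile_c.
Round 3 fires (x), giving cache_stale.
Round 4 fires (viii), giving cfg_changed.
cfg_changed first appears in round 4.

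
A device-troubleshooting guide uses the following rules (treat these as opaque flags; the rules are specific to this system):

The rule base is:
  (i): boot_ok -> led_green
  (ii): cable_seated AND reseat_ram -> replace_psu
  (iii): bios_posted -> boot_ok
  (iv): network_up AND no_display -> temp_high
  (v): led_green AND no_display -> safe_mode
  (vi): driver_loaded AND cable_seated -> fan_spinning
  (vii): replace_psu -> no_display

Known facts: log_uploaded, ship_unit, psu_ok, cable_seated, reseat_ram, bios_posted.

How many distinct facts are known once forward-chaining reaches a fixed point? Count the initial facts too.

11

[1] (ii) [cable_seated AND reseat_ram -> replace_psu]; (iii) [bios_posted -> boot_ok]. ⇒ new: replace_psu, boot_ok.
[2] (i) [boot_ok -> led_green]; (vii) [replace_psu -> no_display]. ⇒ new: led_green, no_display.
[3] (v) [led_green AND no_display -> safe_mode]. ⇒ new: safe_mode.
Closure: {bios_posted, boot_ok, cable_seated, led_green, log_uploaded, no_display, psu_ok, replace_psu, reseat_ram, safe_mode, ship_unit} — 11 facts.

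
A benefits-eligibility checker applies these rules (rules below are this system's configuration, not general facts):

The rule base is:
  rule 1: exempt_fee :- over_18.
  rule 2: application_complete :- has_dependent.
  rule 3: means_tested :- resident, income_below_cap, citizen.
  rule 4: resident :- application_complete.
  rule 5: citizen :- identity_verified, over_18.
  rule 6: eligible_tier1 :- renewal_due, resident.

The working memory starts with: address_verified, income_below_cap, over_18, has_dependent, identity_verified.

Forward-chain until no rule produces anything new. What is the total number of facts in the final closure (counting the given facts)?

10

Round 1: rule 1 [exempt_fee :- over_18.]; rule 2 [application_complete :- has_dependent.]; rule 5 [citizen :- identity_verified, over_18.]. New: exempt_fee, application_complete, citizen.
Round 2: rule 4 [resident :- application_complete.]. New: resident.
Round 3: rule 3 [means_tested :- resident, income_below_cap, citizen.]. New: means_tested.
Closure: {address_verified, application_complete, citizen, exempt_fee, has_dependent, identity_verified, income_below_cap, means_tested, over_18, resident} — 10 facts.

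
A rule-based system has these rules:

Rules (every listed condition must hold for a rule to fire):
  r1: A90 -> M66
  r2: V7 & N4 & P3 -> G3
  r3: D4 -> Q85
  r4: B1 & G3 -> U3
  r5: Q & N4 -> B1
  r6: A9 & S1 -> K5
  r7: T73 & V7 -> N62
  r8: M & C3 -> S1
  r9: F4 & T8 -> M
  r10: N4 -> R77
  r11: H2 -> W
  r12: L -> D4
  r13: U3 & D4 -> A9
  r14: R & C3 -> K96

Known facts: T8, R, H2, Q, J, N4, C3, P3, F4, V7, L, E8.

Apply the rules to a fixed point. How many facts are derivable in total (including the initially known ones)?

[1] r2 [V7 & N4 & P3 -> G3]; r5 [Q & N4 -> B1]; r9 [F4 & T8 -> M]; r10 [N4 -> R77]; r11 [H2 -> W]; r12 [L -> D4]; r14 [R & C3 -> K96]. ⇒ new: G3, B1, M, R77, W, D4, K96.
[2] r3 [D4 -> Q85]; r4 [B1 & G3 -> U3]; r8 [M & C3 -> S1]. ⇒ new: Q85, U3, S1.
[3] r13 [U3 & D4 -> A9]. ⇒ new: A9.
[4] r6 [A9 & S1 -> K5]. ⇒ new: K5.
Closure: {A9, B1, C3, D4, E8, F4, G3, H2, J, K5, K96, L, M, N4, P3, Q, Q85, R, R77, S1, T8, U3, V7, W} — 24 facts.

24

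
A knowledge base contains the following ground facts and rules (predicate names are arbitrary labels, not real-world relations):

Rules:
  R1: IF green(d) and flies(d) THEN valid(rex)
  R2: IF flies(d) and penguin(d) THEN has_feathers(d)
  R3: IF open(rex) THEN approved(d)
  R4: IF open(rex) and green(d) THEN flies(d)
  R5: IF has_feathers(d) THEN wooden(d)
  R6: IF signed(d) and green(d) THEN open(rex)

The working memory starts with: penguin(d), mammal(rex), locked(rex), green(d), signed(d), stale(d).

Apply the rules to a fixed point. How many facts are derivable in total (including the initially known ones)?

12

Round 1 — R6, derive open(rex).
Round 2 — R3, R4, derive approved(d), flies(d).
Round 3 — R1, R2, derive valid(rex), has_feathers(d).
Round 4 — R5, derive wooden(d).
Closure: {approved(d), flies(d), green(d), has_feathers(d), locked(rex), mammal(rex), open(rex), penguin(d), signed(d), stale(d), valid(rex), wooden(d)} — 12 facts.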